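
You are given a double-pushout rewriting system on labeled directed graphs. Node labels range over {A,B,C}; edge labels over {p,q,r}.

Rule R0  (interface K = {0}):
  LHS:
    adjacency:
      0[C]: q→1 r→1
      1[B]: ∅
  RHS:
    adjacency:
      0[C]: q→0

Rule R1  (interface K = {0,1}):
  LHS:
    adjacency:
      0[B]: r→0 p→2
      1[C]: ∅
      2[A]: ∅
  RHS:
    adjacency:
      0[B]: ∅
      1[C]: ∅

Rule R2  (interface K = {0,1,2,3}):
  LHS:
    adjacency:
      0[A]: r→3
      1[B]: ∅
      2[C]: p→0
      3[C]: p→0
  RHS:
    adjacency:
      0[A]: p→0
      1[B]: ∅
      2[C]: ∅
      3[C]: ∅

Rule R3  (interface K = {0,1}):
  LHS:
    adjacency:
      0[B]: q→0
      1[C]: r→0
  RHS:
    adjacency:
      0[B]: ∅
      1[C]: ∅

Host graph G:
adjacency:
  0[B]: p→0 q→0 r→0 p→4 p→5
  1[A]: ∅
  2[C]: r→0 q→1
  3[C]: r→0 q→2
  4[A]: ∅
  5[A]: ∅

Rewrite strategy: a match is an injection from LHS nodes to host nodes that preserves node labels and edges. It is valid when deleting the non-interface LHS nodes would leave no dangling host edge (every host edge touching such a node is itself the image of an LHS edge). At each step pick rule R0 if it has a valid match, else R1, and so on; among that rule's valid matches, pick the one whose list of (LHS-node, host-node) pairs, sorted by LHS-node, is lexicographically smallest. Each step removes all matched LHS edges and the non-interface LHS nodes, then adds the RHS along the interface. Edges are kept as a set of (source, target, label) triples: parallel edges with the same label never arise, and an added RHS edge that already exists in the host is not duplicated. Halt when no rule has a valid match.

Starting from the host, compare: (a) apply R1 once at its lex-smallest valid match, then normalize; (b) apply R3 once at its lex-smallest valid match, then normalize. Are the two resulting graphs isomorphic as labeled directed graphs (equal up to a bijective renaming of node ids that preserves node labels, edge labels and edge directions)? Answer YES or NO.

Answer: YES

Steps:
branch R1-first: apply at {0↦0, 1↦2, 2↦4} → |E|=7, then 1 more step(s) → NF |V|=5 |E|=5 V={0:B, 1:A, 2:C, 3:C, 5:A} E=0-p->0 0-p->5 2-q->1 3-r->0 3-q->2
branch R3-first: apply at {0↦0, 1↦2} → |E|=7, then 1 more step(s) → NF |V|=5 |E|=5 V={0:B, 1:A, 2:C, 3:C, 5:A} E=0-p->0 0-p->5 2-q->1 3-r->0 3-q->2
graphs isomorphic (equal up to label-preserving node renaming)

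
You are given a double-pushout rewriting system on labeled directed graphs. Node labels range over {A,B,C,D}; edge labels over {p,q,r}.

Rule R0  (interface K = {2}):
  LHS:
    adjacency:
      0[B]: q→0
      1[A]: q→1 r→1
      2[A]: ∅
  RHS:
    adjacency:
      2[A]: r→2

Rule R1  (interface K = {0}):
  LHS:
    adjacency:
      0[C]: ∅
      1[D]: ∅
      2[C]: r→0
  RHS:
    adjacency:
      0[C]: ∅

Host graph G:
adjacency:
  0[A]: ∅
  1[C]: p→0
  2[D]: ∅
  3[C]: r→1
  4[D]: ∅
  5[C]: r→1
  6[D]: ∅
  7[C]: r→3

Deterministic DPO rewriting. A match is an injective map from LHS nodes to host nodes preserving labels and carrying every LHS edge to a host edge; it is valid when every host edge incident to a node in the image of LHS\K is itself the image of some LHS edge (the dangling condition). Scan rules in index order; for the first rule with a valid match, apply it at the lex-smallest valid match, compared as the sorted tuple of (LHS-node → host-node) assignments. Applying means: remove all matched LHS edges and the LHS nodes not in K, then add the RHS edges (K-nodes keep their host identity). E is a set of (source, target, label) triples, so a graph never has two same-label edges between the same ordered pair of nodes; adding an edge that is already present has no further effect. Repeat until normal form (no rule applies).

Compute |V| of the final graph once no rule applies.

Answer: 2

Rewrite trace:
start.  V:8 E:4  edges: 1-p->0 3-r->1 5-r->1 7-r->3
1. fire R1 via {0↦1, 1↦2, 2↦5}  →  V:6 E:3  edges: 1-p->0 3-r->1 7-r->3
2. fire R1 via {0↦3, 1↦4, 2↦7}  →  V:4 E:2  edges: 1-p->0 3-r->1
3. fire R1 via {0↦1, 1↦6, 2↦3}  →  V:2 E:1  edges: 1-p->0
normal form: no rule applies after step 3
NF nodes: {0:A, 1:C}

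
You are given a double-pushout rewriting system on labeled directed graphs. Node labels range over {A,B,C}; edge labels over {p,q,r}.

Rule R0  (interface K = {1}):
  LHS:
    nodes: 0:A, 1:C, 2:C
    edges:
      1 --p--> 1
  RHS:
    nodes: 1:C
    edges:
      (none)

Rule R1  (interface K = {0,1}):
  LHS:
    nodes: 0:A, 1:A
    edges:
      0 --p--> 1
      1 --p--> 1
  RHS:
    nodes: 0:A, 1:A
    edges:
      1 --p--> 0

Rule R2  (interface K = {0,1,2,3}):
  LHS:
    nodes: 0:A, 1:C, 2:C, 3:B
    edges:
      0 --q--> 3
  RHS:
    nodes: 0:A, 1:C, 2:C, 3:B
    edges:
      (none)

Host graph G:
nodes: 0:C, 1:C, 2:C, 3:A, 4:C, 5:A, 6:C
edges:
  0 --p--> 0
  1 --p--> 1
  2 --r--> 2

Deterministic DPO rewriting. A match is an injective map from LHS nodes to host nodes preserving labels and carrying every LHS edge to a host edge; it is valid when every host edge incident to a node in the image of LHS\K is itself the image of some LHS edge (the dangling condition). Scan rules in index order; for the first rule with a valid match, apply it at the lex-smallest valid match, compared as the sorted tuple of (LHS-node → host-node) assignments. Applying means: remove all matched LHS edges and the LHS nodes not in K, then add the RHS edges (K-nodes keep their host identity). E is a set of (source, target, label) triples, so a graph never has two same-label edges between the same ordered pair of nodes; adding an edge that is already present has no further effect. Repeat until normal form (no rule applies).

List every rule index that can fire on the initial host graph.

R0: 8 valid matches — {0↦3, 1↦0, 2↦4}, {0↦3, 1↦0, 2↦6}, {0↦3, 1↦1, 2↦4} (+5 more)
R1: no valid match — LHS pattern not found
R2: no valid match — LHS pattern not found

Answer: [R0]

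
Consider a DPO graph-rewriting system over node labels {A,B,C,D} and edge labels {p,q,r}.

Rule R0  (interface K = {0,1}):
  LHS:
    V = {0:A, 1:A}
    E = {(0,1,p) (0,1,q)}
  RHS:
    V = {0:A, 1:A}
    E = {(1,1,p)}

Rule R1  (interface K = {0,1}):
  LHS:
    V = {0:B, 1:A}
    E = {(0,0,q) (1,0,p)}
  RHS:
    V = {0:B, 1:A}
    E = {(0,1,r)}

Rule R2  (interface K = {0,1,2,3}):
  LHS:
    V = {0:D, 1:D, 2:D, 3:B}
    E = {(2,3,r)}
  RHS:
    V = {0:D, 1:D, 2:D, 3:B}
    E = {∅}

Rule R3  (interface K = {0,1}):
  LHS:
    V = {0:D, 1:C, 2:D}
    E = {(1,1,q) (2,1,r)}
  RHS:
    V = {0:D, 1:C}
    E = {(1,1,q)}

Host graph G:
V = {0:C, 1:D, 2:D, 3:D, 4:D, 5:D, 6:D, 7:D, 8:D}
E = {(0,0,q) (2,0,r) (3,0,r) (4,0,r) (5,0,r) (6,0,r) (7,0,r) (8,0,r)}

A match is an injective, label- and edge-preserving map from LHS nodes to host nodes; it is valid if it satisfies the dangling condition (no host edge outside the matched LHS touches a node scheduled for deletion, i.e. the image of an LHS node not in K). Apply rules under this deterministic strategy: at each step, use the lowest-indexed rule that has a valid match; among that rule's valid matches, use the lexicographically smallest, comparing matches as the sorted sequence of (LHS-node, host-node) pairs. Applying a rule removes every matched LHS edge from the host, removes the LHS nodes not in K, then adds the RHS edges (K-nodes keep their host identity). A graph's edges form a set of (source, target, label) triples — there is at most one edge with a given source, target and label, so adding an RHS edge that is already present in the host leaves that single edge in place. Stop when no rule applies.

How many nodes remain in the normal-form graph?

Answer: 2

Rewrite trace:
initial: |V|=9 |E|=8  E = 0-q->0 2-r->0 3-r->0 4-r->0 5-r->0 6-r->0 7-r->0 8-r->0
step 1: apply R3 at {0↦1, 1↦0, 2↦2}  → |V|=8 |E|=7  E = 0-q->0 3-r->0 4-r->0 5-r->0 6-r->0 7-r->0 8-r->0
step 2: apply R3 at {0↦1, 1↦0, 2↦3}  → |V|=7 |E|=6  E = 0-q->0 4-r->0 5-r->0 6-r->0 7-r->0 8-r->0
step 3: apply R3 at {0↦1, 1↦0, 2↦4}  → |V|=6 |E|=5  E = 0-q->0 5-r->0 6-r->0 7-r->0 8-r->0
step 4: apply R3 at {0↦1, 1↦0, 2↦5}  → |V|=5 |E|=4  E = 0-q->0 6-r->0 7-r->0 8-r->0
step 5: apply R3 at {0↦1, 1↦0, 2↦6}  → |V|=4 |E|=3  E = 0-q->0 7-r->0 8-r->0
step 6: apply R3 at {0↦1, 1↦0, 2↦7}  → |V|=3 |E|=2  E = 0-q->0 8-r->0
step 7: apply R3 at {0↦1, 1↦0, 2↦8}  → |V|=2 |E|=1  E = 0-q->0
normal form: no rule applies after step 7
NF nodes: {0:C, 1:D}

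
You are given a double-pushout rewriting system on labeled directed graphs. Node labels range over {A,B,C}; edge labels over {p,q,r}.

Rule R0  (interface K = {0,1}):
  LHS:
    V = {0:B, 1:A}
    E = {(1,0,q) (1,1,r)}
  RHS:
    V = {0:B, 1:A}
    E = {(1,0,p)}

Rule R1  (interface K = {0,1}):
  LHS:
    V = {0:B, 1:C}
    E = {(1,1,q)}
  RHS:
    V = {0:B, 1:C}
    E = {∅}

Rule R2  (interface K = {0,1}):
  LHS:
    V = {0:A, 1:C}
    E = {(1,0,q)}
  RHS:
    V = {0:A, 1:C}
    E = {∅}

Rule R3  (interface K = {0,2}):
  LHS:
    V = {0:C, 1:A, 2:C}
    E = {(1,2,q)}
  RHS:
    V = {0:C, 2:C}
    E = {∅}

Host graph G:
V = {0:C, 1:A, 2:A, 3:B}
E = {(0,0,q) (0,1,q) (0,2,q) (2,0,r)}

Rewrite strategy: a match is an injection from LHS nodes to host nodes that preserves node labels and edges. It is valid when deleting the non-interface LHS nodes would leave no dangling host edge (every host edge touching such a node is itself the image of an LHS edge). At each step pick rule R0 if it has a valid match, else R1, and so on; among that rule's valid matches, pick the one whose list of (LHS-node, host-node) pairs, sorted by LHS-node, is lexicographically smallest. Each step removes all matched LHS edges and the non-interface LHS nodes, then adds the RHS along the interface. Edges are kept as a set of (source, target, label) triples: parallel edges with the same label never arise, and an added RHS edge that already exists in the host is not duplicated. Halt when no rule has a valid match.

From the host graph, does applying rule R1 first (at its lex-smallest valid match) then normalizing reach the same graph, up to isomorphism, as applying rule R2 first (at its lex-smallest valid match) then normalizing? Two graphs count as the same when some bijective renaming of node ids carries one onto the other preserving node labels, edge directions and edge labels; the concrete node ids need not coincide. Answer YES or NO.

Answer: YES

Steps:
branch R1-first: apply at {0↦3, 1↦0} → |E|=3, then 2 more step(s) → NF |V|=4 |E|=1 V={0:C, 1:A, 2:A, 3:B} E=2-r->0
branch R2-first: apply at {0↦1, 1↦0} → |E|=3, then 2 more step(s) → NF |V|=4 |E|=1 V={0:C, 1:A, 2:A, 3:B} E=2-r->0
graphs isomorphic (equal up to label-preserving node renaming)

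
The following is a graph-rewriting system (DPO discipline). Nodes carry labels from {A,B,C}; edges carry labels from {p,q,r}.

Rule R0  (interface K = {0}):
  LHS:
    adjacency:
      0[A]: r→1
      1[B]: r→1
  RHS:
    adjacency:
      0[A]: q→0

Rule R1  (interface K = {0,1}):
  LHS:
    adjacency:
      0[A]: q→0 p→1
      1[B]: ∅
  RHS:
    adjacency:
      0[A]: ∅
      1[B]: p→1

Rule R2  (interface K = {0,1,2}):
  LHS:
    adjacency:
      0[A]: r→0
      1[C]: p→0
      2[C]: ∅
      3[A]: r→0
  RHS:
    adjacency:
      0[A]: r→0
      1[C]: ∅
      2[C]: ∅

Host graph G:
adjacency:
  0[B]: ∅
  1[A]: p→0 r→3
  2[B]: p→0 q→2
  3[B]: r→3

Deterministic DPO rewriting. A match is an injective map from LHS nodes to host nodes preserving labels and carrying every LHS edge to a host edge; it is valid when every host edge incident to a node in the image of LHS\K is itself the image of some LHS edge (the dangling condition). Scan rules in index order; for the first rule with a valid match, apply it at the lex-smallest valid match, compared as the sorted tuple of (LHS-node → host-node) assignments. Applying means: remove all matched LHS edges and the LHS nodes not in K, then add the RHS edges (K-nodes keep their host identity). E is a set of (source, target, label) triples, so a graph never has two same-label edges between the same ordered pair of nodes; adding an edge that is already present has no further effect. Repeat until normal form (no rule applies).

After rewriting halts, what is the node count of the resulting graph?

Answer: 3

Rewrite trace:
initial: |V|=4 |E|=5  E = 1-p->0 1-r->3 2-p->0 2-q->2 3-r->3
step 1: apply R0 at {0↦1, 1↦3}  → |V|=3 |E|=4  E = 1-p->0 1-q->1 2-p->0 2-q->2
step 2: apply R1 at {0↦1, 1↦0}  → |V|=3 |E|=3  E = 0-p->0 2-p->0 2-q->2
halt: no rule applies after step 2
NF nodes: {0:B, 1:A, 2:B}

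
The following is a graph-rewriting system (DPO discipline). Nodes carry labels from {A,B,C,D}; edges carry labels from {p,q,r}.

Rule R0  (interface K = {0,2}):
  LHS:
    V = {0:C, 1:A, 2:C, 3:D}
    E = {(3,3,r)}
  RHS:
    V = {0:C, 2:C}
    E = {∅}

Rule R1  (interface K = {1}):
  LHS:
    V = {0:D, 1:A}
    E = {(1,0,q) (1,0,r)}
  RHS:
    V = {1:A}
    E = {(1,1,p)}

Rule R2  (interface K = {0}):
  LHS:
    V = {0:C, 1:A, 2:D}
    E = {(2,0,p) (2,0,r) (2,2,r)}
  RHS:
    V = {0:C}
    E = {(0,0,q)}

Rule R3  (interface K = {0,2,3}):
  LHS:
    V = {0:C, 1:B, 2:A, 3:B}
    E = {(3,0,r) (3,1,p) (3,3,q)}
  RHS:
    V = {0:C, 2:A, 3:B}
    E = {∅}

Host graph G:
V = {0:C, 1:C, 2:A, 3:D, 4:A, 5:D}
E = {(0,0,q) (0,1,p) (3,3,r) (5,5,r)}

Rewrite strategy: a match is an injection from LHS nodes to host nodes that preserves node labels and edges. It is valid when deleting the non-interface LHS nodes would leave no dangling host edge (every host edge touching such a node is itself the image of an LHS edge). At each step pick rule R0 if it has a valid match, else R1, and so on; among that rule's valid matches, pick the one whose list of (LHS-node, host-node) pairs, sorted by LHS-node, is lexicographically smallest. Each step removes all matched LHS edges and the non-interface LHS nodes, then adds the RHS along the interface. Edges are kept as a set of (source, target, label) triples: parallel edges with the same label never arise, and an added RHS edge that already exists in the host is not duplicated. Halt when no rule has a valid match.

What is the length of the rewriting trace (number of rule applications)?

Answer: 2

Rewrite trace:
initial: |V|=6 |E|=4  E = 0-q->0 0-p->1 3-r->3 5-r->5
step 1: apply R0 at {0↦0, 1↦2, 2↦1, 3↦3}  → |V|=4 |E|=3  E = 0-q->0 0-p->1 5-r->5
step 2: apply R0 at {0↦0, 1↦4, 2↦1, 3↦5}  → |V|=2 |E|=2  E = 0-q->0 0-p->1
normal form: no rule applies after step 2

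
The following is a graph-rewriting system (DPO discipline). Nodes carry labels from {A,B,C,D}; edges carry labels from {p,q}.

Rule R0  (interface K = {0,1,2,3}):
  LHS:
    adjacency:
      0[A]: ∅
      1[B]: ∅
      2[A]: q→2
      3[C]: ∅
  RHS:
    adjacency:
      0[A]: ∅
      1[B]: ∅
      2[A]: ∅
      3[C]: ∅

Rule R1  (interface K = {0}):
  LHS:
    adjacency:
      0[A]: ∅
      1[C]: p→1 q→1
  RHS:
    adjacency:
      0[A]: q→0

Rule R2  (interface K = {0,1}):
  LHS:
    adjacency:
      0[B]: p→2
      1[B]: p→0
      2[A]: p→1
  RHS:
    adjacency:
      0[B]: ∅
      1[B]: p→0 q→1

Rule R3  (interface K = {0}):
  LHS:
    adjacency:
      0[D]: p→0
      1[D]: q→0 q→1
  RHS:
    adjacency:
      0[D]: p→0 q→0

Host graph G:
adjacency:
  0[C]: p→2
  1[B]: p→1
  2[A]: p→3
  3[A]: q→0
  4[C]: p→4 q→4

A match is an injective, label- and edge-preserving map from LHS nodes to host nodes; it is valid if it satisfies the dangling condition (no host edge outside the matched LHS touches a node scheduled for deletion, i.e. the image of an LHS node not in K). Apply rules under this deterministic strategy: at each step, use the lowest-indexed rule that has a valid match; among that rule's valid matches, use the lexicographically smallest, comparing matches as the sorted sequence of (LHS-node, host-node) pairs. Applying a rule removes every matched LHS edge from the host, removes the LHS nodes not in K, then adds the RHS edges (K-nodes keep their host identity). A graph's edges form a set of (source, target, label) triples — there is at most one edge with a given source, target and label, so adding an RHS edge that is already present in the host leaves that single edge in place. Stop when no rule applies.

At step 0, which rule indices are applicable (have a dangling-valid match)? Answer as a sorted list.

Answer: [R1]

Rewrite trace:
R0: no valid match — LHS pattern not found
R1: 2 valid matches — {0↦2, 1↦4}, {0↦3, 1↦4}
R2: no valid match — LHS pattern not found
R3: no valid match — LHS pattern not found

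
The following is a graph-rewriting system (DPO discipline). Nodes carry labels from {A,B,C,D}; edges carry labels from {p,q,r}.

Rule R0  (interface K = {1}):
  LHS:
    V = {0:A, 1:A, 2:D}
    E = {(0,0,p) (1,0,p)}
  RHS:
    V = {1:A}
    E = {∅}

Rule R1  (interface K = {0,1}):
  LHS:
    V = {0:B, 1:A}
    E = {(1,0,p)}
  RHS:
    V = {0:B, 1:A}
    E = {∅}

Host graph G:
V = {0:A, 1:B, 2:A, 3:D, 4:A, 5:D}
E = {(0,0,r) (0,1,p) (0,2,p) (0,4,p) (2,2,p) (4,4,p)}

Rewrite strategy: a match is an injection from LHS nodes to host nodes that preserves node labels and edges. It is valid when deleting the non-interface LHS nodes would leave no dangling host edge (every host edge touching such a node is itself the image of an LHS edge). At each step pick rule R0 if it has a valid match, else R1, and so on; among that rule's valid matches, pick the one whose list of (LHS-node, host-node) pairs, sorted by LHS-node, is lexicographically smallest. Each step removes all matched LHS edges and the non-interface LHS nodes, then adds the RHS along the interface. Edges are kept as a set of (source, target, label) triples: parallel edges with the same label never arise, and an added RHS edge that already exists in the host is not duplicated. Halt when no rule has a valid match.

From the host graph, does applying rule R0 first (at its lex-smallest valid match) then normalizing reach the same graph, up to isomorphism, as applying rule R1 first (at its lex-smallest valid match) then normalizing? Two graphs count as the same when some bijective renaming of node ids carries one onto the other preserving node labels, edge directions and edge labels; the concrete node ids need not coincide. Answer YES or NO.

branch R0-first: apply at {0↦2, 1↦0, 2↦3} → |E|=4, then 2 more step(s) → NF |V|=2 |E|=1 V={0:A, 1:B} E=0-r->0
branch R1-first: apply at {0↦1, 1↦0} → |E|=5, then 2 more step(s) → NF |V|=2 |E|=1 V={0:A, 1:B} E=0-r->0
graphs isomorphic (equal up to label-preserving node renaming)

Answer: YES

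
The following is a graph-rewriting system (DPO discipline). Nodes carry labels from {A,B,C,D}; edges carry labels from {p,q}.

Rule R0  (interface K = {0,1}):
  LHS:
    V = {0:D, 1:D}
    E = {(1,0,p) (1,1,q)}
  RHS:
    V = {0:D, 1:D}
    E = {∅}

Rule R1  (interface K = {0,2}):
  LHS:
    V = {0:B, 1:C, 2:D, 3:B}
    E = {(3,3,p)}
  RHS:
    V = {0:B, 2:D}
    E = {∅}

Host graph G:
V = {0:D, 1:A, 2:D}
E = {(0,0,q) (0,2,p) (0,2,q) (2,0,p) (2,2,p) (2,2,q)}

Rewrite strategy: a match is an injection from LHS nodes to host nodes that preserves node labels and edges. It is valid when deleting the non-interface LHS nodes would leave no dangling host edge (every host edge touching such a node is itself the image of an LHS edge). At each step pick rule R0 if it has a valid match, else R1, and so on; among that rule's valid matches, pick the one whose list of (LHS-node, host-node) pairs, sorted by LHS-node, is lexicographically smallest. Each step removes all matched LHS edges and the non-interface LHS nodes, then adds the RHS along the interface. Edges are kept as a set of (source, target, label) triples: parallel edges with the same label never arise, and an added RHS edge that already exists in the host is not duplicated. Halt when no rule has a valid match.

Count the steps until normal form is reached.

[0] host  ⇒  3 nodes, 6 edges  {0-q->0 0-p->2 0-q->2 2-p->0 2-p->2 2-q->2}
[1] R0 @ {0↦0, 1↦2}  ⇒  3 nodes, 4 edges  {0-q->0 0-p->2 0-q->2 2-p->2}
[2] R0 @ {0↦2, 1↦0}  ⇒  3 nodes, 2 edges  {0-q->2 2-p->2}
normal form: no rule applies after step 2

Answer: 2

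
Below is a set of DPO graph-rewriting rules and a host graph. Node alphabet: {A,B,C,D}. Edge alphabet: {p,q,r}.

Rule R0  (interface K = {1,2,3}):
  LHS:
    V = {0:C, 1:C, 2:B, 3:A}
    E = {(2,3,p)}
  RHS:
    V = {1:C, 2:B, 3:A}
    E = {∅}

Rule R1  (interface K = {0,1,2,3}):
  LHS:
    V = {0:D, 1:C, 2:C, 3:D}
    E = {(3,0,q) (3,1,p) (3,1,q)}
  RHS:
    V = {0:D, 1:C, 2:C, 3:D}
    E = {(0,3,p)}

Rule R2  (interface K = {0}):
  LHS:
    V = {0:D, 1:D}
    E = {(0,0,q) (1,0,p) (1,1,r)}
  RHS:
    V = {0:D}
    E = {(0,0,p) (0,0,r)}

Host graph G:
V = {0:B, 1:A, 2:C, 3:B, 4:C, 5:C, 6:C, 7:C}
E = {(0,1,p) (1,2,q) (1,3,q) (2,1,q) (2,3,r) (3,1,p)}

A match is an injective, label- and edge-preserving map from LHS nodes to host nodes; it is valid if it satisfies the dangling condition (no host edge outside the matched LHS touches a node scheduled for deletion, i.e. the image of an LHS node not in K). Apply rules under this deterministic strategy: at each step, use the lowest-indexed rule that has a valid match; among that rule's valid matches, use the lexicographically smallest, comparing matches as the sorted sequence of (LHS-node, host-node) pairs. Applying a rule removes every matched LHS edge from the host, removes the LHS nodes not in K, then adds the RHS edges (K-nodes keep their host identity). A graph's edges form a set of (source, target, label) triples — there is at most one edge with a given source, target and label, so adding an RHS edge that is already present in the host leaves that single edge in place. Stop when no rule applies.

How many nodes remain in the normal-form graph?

Answer: 6

Steps:
[0] host  ⇒  8 nodes, 6 edges  {0-p->1 1-q->2 1-q->3 2-q->1 2-r->3 3-p->1}
[1] R0 @ {0↦4, 1↦2, 2↦0, 3↦1}  ⇒  7 nodes, 5 edges  {1-q->2 1-q->3 2-q->1 2-r->3 3-p->1}
[2] R0 @ {0↦5, 1↦2, 2↦3, 3↦1}  ⇒  6 nodes, 4 edges  {1-q->2 1-q->3 2-q->1 2-r->3}
final graph: no rule applies after step 2
NF nodes: {0:B, 1:A, 2:C, 3:B, 6:C, 7:C}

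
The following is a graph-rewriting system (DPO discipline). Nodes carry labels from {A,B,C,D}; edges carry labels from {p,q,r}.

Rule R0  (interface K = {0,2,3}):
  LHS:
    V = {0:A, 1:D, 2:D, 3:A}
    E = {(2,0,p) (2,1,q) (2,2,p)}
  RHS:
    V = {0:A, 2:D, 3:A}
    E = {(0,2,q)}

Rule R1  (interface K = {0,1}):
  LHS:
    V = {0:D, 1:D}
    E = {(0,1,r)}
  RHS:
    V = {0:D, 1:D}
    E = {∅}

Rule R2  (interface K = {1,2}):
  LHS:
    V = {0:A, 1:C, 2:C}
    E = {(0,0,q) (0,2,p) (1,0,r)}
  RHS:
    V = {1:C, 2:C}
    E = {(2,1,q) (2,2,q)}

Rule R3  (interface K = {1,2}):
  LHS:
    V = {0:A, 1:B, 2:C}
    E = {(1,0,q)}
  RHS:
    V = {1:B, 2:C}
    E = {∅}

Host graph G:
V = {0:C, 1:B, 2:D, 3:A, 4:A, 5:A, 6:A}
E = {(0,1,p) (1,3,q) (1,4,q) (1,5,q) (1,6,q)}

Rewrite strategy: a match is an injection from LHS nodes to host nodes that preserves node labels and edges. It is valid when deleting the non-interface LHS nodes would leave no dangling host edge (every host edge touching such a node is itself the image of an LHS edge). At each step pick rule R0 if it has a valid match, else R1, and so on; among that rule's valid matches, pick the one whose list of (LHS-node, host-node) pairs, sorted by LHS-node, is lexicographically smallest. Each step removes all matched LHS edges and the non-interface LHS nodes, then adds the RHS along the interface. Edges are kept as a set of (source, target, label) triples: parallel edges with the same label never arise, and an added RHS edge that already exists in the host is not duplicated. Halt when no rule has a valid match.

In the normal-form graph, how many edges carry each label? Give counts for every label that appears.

Answer: p:1

Derivation:
[0] host  ⇒  7 nodes, 5 edges  {0-p->1 1-q->3 1-q->4 1-q->5 1-q->6}
[1] R3 @ {0↦3, 1↦1, 2↦0}  ⇒  6 nodes, 4 edges  {0-p->1 1-q->4 1-q->5 1-q->6}
[2] R3 @ {0↦4, 1↦1, 2↦0}  ⇒  5 nodes, 3 edges  {0-p->1 1-q->5 1-q->6}
[3] R3 @ {0↦5, 1↦1, 2↦0}  ⇒  4 nodes, 2 edges  {0-p->1 1-q->6}
[4] R3 @ {0↦6, 1↦1, 2↦0}  ⇒  3 nodes, 1 edges  {0-p->1}
halt: no rule applies after step 4
NF edges: [(0, 1, 'p')]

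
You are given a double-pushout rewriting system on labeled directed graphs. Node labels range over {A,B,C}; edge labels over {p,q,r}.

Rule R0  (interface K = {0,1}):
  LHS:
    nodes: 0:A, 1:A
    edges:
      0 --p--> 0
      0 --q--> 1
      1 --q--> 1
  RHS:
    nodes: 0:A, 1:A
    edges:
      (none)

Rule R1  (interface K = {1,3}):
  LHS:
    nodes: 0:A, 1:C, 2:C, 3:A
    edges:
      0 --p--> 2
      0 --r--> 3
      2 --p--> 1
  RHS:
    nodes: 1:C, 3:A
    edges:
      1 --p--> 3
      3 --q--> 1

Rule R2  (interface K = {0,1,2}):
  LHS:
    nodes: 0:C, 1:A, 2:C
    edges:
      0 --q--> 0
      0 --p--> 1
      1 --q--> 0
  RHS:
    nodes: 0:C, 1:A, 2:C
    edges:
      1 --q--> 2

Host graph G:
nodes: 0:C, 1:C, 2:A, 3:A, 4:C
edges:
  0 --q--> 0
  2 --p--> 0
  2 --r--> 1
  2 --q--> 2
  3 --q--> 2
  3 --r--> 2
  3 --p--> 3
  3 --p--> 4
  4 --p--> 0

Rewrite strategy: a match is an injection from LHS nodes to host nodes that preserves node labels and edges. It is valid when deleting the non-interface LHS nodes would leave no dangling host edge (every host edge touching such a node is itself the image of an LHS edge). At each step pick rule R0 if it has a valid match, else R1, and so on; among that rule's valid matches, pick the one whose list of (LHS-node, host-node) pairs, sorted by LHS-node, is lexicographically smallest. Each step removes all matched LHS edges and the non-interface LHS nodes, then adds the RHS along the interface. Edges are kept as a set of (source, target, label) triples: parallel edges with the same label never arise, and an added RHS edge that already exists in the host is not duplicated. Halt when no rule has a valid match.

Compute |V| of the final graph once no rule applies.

Answer: 3

Derivation:
initial: |V|=5 |E|=9  E = 0-q->0 2-p->0 2-r->1 2-q->2 3-q->2 3-r->2 3-p->3 3-p->4 4-p->0
step 1: apply R0 at {0↦3, 1↦2}  → |V|=5 |E|=6  E = 0-q->0 2-p->0 2-r->1 3-r->2 3-p->4 4-p->0
step 2: apply R1 at {0↦3, 1↦0, 2↦4, 3↦2}  → |V|=3 |E|=5  E = 0-q->0 0-p->2 2-p->0 2-q->0 2-r->1
step 3: apply R2 at {0↦0, 1↦2, 2↦1}  → |V|=3 |E|=3  E = 2-p->0 2-q->1 2-r->1
halt: no rule applies after step 3
NF nodes: {0:C, 1:C, 2:A}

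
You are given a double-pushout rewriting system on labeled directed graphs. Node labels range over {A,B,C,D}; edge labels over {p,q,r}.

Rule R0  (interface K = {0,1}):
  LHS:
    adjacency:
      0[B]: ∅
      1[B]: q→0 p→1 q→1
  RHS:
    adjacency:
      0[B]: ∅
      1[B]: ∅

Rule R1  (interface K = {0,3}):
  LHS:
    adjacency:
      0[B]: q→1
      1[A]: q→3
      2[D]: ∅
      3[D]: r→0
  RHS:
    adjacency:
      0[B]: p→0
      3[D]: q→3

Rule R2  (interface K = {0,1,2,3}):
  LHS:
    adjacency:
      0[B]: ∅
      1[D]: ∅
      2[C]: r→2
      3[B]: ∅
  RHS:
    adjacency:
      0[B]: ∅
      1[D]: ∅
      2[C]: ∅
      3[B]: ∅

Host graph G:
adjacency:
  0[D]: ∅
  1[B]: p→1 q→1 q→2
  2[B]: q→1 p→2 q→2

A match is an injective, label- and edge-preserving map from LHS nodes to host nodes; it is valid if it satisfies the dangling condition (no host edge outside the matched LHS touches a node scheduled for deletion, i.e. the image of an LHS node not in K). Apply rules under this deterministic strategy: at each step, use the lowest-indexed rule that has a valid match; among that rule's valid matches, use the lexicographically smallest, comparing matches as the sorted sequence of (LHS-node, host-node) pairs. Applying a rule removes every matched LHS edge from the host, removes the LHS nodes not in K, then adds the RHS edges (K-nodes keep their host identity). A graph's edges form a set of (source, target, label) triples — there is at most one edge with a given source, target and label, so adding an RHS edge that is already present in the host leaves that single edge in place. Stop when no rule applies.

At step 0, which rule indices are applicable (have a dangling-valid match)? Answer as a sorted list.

Answer: [R0]

Rewrite trace:
R0: 2 valid matches — {0↦1, 1↦2}, {0↦2, 1↦1}
R1: no valid match — LHS pattern not found
R2: no valid match — LHS pattern not found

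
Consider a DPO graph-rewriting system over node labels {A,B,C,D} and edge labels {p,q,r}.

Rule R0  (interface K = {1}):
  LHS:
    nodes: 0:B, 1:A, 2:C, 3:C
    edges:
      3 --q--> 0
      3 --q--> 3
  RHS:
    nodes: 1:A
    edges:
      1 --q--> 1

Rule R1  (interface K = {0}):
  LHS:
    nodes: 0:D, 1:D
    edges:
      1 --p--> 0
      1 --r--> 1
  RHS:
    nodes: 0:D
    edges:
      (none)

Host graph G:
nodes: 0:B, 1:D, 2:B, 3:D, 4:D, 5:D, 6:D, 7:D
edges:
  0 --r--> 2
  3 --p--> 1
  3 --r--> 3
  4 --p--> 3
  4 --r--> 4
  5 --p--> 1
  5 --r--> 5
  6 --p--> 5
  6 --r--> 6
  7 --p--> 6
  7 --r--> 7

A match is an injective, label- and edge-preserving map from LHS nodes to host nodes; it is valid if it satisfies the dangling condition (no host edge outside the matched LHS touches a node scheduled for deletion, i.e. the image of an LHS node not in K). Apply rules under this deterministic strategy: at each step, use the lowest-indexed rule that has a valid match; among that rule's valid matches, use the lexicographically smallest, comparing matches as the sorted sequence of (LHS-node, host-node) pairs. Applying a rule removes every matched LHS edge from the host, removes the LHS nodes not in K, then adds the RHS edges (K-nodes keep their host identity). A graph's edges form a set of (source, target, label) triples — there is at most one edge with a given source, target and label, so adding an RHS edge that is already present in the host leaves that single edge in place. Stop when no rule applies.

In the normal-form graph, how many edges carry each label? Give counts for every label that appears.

[0] host  ⇒  8 nodes, 11 edges  {0-r->2 3-p->1 3-r->3 4-p->3 4-r->4 5-p->1 5-r->5 6-p->5 6-r->6 7-p->6 7-r->7}
[1] R1 @ {0↦3, 1↦4}  ⇒  7 nodes, 9 edges  {0-r->2 3-p->1 3-r->3 5-p->1 5-r->5 6-p->5 6-r->6 7-p->6 7-r->7}
[2] R1 @ {0↦1, 1↦3}  ⇒  6 nodes, 7 edges  {0-r->2 5-p->1 5-r->5 6-p->5 6-r->6 7-p->6 7-r->7}
[3] R1 @ {0↦6, 1↦7}  ⇒  5 nodes, 5 edges  {0-r->2 5-p->1 5-r->5 6-p->5 6-r->6}
[4] R1 @ {0↦5, 1↦6}  ⇒  4 nodes, 3 edges  {0-r->2 5-p->1 5-r->5}
[5] R1 @ {0↦1, 1↦5}  ⇒  3 nodes, 1 edges  {0-r->2}
final graph: no rule applies after step 5
NF edges: [(0, 2, 'r')]

Answer: r:1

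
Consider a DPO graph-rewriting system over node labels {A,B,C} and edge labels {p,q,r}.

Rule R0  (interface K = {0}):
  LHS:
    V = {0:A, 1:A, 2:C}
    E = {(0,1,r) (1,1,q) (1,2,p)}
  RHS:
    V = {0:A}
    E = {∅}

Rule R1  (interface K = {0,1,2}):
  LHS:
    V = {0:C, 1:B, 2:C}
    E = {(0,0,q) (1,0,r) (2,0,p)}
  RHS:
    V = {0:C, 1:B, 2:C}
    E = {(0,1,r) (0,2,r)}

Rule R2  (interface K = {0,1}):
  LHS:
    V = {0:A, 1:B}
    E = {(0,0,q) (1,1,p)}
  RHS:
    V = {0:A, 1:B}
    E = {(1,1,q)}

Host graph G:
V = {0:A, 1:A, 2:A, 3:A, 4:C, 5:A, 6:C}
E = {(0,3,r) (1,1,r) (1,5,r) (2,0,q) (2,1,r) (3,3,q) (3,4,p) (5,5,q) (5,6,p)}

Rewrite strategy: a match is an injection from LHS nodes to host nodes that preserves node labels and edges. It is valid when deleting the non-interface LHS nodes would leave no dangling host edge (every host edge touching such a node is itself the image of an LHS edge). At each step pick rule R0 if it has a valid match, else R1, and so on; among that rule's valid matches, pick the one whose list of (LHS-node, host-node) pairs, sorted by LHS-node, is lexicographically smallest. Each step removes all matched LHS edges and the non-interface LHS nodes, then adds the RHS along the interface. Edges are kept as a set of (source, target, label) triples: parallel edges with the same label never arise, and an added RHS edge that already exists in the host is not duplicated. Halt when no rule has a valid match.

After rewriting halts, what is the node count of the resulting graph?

Answer: 3

Derivation:
[0] host  ⇒  7 nodes, 9 edges  {0-r->3 1-r->1 1-r->5 2-q->0 2-r->1 3-q->3 3-p->4 5-q->5 5-p->6}
[1] R0 @ {0↦0, 1↦3, 2↦4}  ⇒  5 nodes, 6 edges  {1-r->1 1-r->5 2-q->0 2-r->1 5-q->5 5-p->6}
[2] R0 @ {0↦1, 1↦5, 2↦6}  ⇒  3 nodes, 3 edges  {1-r->1 2-q->0 2-r->1}
normal form: no rule applies after step 2
NF nodes: {0:A, 1:A, 2:A}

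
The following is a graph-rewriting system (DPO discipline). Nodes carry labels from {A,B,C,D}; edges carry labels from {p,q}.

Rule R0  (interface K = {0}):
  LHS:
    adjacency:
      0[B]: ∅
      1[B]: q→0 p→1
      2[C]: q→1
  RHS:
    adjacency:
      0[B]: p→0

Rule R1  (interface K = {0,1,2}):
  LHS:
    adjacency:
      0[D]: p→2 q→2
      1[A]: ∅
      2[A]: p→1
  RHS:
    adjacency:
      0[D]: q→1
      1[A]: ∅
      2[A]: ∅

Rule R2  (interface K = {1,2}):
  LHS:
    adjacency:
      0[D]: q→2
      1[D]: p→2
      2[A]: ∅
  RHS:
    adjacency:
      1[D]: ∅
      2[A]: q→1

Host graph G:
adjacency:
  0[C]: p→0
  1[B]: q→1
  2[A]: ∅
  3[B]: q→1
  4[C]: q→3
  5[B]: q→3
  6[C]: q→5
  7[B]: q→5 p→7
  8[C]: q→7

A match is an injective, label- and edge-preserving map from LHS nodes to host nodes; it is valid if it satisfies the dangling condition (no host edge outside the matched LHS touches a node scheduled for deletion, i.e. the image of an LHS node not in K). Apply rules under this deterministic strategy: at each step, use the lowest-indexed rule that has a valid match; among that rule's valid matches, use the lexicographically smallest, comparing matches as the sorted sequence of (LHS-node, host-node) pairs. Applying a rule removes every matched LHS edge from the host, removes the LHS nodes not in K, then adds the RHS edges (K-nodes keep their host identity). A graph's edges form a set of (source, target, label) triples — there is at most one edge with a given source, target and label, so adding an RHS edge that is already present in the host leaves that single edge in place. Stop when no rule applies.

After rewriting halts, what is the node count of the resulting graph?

Answer: 3

Steps:
start.  V:9 E:9  edges: 0-p->0 1-q->1 3-q->1 4-q->3 5-q->3 6-q->5 7-q->5 7-p->7 8-q->7
1. fire R0 via {0↦5, 1↦7, 2↦8}  →  V:7 E:7  edges: 0-p->0 1-q->1 3-q->1 4-q->3 5-q->3 5-p->5 6-q->5
2. fire R0 via {0↦3, 1↦5, 2↦6}  →  V:5 E:5  edges: 0-p->0 1-q->1 3-q->1 3-p->3 4-q->3
3. fire R0 via {0↦1, 1↦3, 2↦4}  →  V:3 E:3  edges: 0-p->0 1-p->1 1-q->1
halt: no rule applies after step 3
NF nodes: {0:C, 1:B, 2:A}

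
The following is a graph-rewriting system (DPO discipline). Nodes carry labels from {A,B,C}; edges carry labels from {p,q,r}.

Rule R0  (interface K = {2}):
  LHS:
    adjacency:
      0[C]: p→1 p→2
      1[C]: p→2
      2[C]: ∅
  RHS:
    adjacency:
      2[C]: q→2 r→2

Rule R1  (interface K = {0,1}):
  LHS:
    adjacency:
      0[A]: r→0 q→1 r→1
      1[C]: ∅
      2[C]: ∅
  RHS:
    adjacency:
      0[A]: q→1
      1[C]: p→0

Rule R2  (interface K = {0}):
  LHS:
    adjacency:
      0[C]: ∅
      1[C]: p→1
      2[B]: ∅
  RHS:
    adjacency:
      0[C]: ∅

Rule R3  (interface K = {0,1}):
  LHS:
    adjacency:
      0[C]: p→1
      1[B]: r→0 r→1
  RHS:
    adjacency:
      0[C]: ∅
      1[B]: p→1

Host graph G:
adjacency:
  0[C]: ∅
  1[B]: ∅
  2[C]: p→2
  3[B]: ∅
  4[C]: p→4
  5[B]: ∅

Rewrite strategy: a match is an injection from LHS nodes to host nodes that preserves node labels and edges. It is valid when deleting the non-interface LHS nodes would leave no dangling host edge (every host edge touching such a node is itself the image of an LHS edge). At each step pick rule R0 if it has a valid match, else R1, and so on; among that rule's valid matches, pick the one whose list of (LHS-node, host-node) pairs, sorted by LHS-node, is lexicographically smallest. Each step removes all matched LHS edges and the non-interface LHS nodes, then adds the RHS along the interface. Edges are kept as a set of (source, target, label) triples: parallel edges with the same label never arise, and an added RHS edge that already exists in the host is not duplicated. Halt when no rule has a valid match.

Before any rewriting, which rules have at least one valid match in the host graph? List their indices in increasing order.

R0: no valid match — LHS pattern not found
R1: no valid match — LHS pattern not found
R2: 12 valid matches — {0↦0, 1↦2, 2↦1}, {0↦0, 1↦2, 2↦3}, {0↦0, 1↦2, 2↦5} (+9 more)
R3: no valid match — LHS pattern not found

Answer: [R2]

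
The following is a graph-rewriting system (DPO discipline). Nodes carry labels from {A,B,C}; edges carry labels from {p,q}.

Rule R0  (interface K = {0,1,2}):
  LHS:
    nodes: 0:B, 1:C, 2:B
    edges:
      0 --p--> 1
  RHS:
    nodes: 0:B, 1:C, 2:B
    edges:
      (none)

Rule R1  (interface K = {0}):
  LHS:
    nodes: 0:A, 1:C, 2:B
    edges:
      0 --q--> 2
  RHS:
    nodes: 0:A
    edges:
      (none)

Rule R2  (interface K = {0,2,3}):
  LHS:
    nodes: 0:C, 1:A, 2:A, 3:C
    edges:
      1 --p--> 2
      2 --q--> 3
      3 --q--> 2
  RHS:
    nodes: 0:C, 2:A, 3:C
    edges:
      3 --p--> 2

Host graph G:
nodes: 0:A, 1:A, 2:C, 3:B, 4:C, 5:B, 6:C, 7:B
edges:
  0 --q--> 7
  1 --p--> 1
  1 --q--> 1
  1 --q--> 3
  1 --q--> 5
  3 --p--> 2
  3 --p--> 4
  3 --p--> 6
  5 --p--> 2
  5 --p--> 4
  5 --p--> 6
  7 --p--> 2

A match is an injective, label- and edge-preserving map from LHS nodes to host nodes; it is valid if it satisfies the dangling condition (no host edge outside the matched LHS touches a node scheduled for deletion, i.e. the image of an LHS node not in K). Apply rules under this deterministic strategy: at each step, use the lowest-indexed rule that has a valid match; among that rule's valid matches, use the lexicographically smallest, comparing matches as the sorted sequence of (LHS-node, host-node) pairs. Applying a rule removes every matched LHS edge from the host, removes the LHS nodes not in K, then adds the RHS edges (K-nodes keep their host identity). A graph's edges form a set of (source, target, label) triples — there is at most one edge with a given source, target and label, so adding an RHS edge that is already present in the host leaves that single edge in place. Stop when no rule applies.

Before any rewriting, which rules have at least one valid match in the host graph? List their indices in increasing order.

R0: 14 valid matches — {0↦3, 1↦2, 2↦5}, {0↦3, 1↦2, 2↦7}, {0↦3, 1↦4, 2↦5} (+11 more)
R1: no valid match — 9 raw matches, all fail dangling condition
R2: no valid match — LHS pattern not found

Answer: [R0]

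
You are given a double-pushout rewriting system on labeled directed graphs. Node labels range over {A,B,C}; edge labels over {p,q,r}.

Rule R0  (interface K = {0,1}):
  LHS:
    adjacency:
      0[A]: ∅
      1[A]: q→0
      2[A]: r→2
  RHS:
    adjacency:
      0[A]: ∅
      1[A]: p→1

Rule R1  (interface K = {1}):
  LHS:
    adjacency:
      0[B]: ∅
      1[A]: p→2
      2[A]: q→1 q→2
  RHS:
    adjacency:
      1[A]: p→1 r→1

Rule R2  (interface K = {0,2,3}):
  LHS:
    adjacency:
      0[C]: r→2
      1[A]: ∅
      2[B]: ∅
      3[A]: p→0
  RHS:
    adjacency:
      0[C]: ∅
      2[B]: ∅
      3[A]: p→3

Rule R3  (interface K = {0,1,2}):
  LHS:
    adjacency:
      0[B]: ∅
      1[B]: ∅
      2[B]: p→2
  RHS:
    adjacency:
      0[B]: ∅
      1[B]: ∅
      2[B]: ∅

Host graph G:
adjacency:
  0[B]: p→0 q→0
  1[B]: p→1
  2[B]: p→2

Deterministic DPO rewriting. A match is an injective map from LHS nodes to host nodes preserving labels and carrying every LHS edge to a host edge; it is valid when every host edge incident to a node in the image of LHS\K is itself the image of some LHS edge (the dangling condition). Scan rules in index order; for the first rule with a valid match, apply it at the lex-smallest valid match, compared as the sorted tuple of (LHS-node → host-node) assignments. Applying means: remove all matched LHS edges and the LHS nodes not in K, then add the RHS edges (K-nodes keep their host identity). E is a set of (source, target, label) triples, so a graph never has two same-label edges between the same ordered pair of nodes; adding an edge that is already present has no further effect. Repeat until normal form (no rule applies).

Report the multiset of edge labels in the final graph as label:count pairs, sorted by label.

start.  V:3 E:4  edges: 0-p->0 0-q->0 1-p->1 2-p->2
1. fire R3 via {0↦0, 1↦1, 2↦2}  →  V:3 E:3  edges: 0-p->0 0-q->0 1-p->1
2. fire R3 via {0↦0, 1↦2, 2↦1}  →  V:3 E:2  edges: 0-p->0 0-q->0
3. fire R3 via {0↦1, 1↦2, 2↦0}  →  V:3 E:1  edges: 0-q->0
halt: no rule applies after step 3
NF edges: [(0, 0, 'q')]

Answer: q:1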